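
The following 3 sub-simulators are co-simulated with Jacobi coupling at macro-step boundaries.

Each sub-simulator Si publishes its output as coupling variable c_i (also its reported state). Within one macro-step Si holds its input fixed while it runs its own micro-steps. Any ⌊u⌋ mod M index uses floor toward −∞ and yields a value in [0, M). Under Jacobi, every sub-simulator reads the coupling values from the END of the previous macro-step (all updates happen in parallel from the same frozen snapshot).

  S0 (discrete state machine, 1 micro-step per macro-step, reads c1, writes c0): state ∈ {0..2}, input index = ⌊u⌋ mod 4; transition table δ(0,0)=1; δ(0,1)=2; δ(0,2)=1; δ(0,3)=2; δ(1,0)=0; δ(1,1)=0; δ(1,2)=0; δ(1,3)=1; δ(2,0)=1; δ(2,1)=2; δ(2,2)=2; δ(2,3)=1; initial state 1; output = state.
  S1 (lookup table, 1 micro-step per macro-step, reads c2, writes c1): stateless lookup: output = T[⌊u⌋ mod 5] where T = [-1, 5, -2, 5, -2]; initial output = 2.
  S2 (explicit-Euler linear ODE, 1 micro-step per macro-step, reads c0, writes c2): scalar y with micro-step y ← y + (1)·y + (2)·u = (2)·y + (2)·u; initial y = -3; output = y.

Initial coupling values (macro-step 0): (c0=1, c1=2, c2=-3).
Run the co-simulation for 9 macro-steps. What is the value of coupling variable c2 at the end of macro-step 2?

c2 at macro-step 2 = -8

macro 1: S0 reads c1=2 → after 1×micro: 0; S1 reads c2=-3 → after 1×micro: -2; S2 reads c0=1 → after 1×micro: -4 ⇒ (c0=0, c1=-2, c2=-4)
macro 2: S0 reads c1=-2 → after 1×micro: 1; S1 reads c2=-4 → after 1×micro: 5; S2 reads c0=0 → after 1×micro: -8 ⇒ (c0=1, c1=5, c2=-8)
macro 3: S0 reads c1=5 → after 1×micro: 0; S1 reads c2=-8 → after 1×micro: -2; S2 reads c0=1 → after 1×micro: -14 ⇒ (c0=0, c1=-2, c2=-14)
macro 4: S0 reads c1=-2 → after 1×micro: 1; S1 reads c2=-14 → after 1×micro: 5; S2 reads c0=0 → after 1×micro: -28 ⇒ (c0=1, c1=5, c2=-28)
macro 5: S0 reads c1=5 → after 1×micro: 0; S1 reads c2=-28 → after 1×micro: -2; S2 reads c0=1 → after 1×micro: -54 ⇒ (c0=0, c1=-2, c2=-54)
macro 6: S0 reads c1=-2 → after 1×micro: 1; S1 reads c2=-54 → after 1×micro: 5; S2 reads c0=0 → after 1×micro: -108 ⇒ (c0=1, c1=5, c2=-108)
macro 7: S0 reads c1=5 → after 1×micro: 0; S1 reads c2=-108 → after 1×micro: -2; S2 reads c0=1 → after 1×micro: -214 ⇒ (c0=0, c1=-2, c2=-214)
macro 8: S0 reads c1=-2 → after 1×micro: 1; S1 reads c2=-214 → after 1×micro: 5; S2 reads c0=0 → after 1×micro: -428 ⇒ (c0=1, c1=5, c2=-428)
macro 9: S0 reads c1=5 → after 1×micro: 0; S1 reads c2=-428 → after 1×micro: -2; S2 reads c0=1 → after 1×micro: -854 ⇒ (c0=0, c1=-2, c2=-854)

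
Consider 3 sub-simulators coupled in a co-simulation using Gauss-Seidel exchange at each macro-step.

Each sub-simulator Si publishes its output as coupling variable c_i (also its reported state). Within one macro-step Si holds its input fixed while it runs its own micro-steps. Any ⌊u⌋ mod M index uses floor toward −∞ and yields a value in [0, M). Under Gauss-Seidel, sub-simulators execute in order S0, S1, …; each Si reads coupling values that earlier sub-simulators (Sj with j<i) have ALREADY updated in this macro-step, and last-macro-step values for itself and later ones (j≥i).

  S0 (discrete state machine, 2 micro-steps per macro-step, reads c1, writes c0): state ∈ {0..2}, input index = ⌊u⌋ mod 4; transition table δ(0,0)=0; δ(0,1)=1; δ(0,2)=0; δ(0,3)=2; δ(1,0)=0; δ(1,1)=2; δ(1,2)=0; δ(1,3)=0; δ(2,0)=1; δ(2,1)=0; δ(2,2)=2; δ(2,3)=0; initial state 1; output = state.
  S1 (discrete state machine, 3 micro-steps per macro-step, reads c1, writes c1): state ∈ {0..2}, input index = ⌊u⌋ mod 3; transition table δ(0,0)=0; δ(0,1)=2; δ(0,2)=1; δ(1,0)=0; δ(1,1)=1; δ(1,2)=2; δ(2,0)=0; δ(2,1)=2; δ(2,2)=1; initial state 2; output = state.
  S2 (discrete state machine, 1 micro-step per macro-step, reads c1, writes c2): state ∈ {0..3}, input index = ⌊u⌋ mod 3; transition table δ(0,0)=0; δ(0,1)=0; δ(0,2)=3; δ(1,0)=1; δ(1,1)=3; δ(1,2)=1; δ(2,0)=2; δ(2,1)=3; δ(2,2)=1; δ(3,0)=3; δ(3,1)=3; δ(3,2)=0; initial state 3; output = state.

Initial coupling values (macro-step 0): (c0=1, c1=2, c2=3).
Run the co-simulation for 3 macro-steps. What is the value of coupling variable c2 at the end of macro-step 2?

macro 1: S0 reads c1=2 → after 2×micro: 0; S1 reads c1=2 → after 3×micro: 1; S2 reads c1=1 → after 1×micro: 3 ⇒ (c0=0, c1=1, c2=3)
macro 2: S0 reads c1=1 → after 2×micro: 2; S1 reads c1=1 → after 3×micro: 1; S2 reads c1=1 → after 1×micro: 3 ⇒ (c0=2, c1=1, c2=3)
macro 3: S0 reads c1=1 → after 2×micro: 1; S1 reads c1=1 → after 3×micro: 1; S2 reads c1=1 → after 1×micro: 3 ⇒ (c0=1, c1=1, c2=3)

c2 at macro-step 2 = 3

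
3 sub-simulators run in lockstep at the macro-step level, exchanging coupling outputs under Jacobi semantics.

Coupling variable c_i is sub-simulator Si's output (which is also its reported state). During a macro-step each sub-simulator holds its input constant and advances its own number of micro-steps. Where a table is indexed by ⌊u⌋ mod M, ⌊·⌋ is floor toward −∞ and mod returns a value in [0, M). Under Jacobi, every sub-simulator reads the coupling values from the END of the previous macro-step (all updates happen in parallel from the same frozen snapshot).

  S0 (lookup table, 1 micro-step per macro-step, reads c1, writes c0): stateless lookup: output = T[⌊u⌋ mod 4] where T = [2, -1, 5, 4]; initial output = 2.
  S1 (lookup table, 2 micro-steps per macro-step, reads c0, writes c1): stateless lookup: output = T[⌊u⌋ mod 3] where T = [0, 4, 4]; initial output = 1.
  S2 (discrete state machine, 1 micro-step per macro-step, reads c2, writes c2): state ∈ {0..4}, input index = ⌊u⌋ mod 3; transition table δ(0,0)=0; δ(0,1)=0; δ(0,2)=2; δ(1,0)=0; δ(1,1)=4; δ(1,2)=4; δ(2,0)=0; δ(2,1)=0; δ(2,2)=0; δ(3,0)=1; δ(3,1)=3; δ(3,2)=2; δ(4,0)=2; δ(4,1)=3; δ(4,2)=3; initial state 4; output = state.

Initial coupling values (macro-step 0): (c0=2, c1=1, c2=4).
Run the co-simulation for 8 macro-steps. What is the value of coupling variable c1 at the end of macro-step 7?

macro 1: S0 reads c1=1 → after 1×micro: -1; S1 reads c0=2 → after 2×micro: 4; S2 reads c2=4 → after 1×micro: 3 ⇒ (c0=-1, c1=4, c2=3)
macro 2: S0 reads c1=4 → after 1×micro: 2; S1 reads c0=-1 → after 2×micro: 4; S2 reads c2=3 → after 1×micro: 1 ⇒ (c0=2, c1=4, c2=1)
macro 3: S0 reads c1=4 → after 1×micro: 2; S1 reads c0=2 → after 2×micro: 4; S2 reads c2=1 → after 1×micro: 4 ⇒ (c0=2, c1=4, c2=4)
macro 4: S0 reads c1=4 → after 1×micro: 2; S1 reads c0=2 → after 2×micro: 4; S2 reads c2=4 → after 1×micro: 3 ⇒ (c0=2, c1=4, c2=3)
macro 5: S0 reads c1=4 → after 1×micro: 2; S1 reads c0=2 → after 2×micro: 4; S2 reads c2=3 → after 1×micro: 1 ⇒ (c0=2, c1=4, c2=1)
macro 6: S0 reads c1=4 → after 1×micro: 2; S1 reads c0=2 → after 2×micro: 4; S2 reads c2=1 → after 1×micro: 4 ⇒ (c0=2, c1=4, c2=4)
macro 7: S0 reads c1=4 → after 1×micro: 2; S1 reads c0=2 → after 2×micro: 4; S2 reads c2=4 → after 1×micro: 3 ⇒ (c0=2, c1=4, c2=3)
macro 8: S0 reads c1=4 → after 1×micro: 2; S1 reads c0=2 → after 2×micro: 4; S2 reads c2=3 → after 1×micro: 1 ⇒ (c0=2, c1=4, c2=1)

c1 at macro-step 7 = 4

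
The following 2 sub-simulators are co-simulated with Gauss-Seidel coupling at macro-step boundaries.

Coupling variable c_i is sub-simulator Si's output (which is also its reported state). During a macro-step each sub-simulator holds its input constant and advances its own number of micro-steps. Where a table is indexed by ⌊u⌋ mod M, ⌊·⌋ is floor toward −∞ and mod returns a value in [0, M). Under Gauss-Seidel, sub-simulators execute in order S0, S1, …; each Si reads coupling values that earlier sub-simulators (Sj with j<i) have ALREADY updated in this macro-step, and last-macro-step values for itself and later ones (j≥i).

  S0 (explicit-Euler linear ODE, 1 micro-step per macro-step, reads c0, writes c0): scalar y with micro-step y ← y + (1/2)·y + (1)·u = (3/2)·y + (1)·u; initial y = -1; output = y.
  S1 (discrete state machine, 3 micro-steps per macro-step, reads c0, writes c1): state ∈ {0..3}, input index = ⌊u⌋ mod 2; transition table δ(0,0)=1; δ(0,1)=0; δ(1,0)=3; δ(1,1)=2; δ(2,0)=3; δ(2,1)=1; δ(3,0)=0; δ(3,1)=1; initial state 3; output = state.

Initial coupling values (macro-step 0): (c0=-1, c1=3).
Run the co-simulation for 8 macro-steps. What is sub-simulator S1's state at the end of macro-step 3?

S1 state at macro-step 3 = 1

macro 1: S0 reads c0=-1 → after 1×micro: -5/2; S1 reads c0=-5/2 → after 3×micro: 1 ⇒ (c0=-5/2, c1=1)
macro 2: S0 reads c0=-5/2 → after 1×micro: -25/4; S1 reads c0=-25/4 → after 3×micro: 2 ⇒ (c0=-25/4, c1=2)
macro 3: S0 reads c0=-25/4 → after 1×micro: -125/8; S1 reads c0=-125/8 → after 3×micro: 1 ⇒ (c0=-125/8, c1=1)
macro 4: S0 reads c0=-125/8 → after 1×micro: -625/16; S1 reads c0=-625/16 → after 3×micro: 1 ⇒ (c0=-625/16, c1=1)
macro 5: S0 reads c0=-625/16 → after 1×micro: -3125/32; S1 reads c0=-3125/32 → after 3×micro: 1 ⇒ (c0=-3125/32, c1=1)
macro 6: S0 reads c0=-3125/32 → after 1×micro: -15625/64; S1 reads c0=-15625/64 → after 3×micro: 2 ⇒ (c0=-15625/64, c1=2)
macro 7: S0 reads c0=-15625/64 → after 1×micro: -78125/128; S1 reads c0=-78125/128 → after 3×micro: 1 ⇒ (c0=-78125/128, c1=1)
macro 8: S0 reads c0=-78125/128 → after 1×micro: -390625/256; S1 reads c0=-390625/256 → after 3×micro: 1 ⇒ (c0=-390625/256, c1=1)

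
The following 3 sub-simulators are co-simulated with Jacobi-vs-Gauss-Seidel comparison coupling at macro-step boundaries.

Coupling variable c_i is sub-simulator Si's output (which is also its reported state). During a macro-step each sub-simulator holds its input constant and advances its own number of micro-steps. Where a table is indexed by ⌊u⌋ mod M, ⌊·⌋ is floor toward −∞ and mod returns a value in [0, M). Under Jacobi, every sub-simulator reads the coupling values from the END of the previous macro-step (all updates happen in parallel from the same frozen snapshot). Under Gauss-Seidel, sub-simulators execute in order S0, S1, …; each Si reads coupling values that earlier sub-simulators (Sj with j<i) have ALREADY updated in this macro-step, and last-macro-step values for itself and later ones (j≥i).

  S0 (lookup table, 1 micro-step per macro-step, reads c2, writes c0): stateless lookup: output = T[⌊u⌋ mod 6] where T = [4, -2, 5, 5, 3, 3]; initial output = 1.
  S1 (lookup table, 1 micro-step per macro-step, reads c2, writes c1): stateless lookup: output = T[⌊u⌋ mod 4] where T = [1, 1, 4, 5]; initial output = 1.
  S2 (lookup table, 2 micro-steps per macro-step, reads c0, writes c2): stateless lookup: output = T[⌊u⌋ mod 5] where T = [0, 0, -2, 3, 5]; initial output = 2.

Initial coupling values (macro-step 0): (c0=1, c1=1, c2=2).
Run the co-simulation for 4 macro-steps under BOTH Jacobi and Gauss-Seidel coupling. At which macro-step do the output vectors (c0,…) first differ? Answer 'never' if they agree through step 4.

first divergence at macro-step: 2

[Jacobi] macro 1: S0 reads c2=2 → after 1×micro: 5; S1 reads c2=2 → after 1×micro: 4; S2 reads c0=1 → after 2×micro: 0 ⇒ (c0=5, c1=4, c2=0)
[Jacobi] macro 2: S0 reads c2=0 → after 1×micro: 4; S1 reads c2=0 → after 1×micro: 1; S2 reads c0=5 → after 2×micro: 0 ⇒ (c0=4, c1=1, c2=0)
[Jacobi] macro 3: S0 reads c2=0 → after 1×micro: 4; S1 reads c2=0 → after 1×micro: 1; S2 reads c0=4 → after 2×micro: 5 ⇒ (c0=4, c1=1, c2=5)
[Jacobi] macro 4: S0 reads c2=5 → after 1×micro: 3; S1 reads c2=5 → after 1×micro: 1; S2 reads c0=4 → after 2×micro: 5 ⇒ (c0=3, c1=1, c2=5)
[Gauss-Seidel] macro 1: S0 reads c2=2 → after 1×micro: 5; S1 reads c2=2 → after 1×micro: 4; S2 reads c0=5 → after 2×micro: 0 ⇒ (c0=5, c1=4, c2=0)
[Gauss-Seidel] macro 2: S0 reads c2=0 → after 1×micro: 4; S1 reads c2=0 → after 1×micro: 1; S2 reads c0=4 → after 2×micro: 5 ⇒ (c0=4, c1=1, c2=5)
[Gauss-Seidel] macro 3: S0 reads c2=5 → after 1×micro: 3; S1 reads c2=5 → after 1×micro: 1; S2 reads c0=3 → after 2×micro: 3 ⇒ (c0=3, c1=1, c2=3)
[Gauss-Seidel] macro 4: S0 reads c2=3 → after 1×micro: 5; S1 reads c2=3 → after 1×micro: 5; S2 reads c0=5 → after 2×micro: 0 ⇒ (c0=5, c1=5, c2=0)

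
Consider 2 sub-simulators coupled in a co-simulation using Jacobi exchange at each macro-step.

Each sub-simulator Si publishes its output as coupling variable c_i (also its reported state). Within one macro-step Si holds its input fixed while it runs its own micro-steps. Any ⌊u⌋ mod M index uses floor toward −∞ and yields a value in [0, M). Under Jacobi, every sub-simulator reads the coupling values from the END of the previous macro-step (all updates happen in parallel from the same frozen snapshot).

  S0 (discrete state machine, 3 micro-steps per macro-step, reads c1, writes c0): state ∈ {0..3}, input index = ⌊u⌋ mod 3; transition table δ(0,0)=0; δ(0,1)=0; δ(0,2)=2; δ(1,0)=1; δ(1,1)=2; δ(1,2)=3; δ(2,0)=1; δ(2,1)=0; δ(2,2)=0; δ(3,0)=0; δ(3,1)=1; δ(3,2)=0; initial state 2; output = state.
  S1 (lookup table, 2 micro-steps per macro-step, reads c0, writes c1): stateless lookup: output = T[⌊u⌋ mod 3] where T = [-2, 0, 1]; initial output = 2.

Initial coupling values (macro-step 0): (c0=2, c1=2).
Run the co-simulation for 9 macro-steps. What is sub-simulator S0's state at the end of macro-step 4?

macro 1: S0 reads c1=2 → after 3×micro: 0; S1 reads c0=2 → after 2×micro: 1 ⇒ (c0=0, c1=1)
macro 2: S0 reads c1=1 → after 3×micro: 0; S1 reads c0=0 → after 2×micro: -2 ⇒ (c0=0, c1=-2)
macro 3: S0 reads c1=-2 → after 3×micro: 0; S1 reads c0=0 → after 2×micro: -2 ⇒ (c0=0, c1=-2)
macro 4: S0 reads c1=-2 → after 3×micro: 0; S1 reads c0=0 → after 2×micro: -2 ⇒ (c0=0, c1=-2)
macro 5: S0 reads c1=-2 → after 3×micro: 0; S1 reads c0=0 → after 2×micro: -2 ⇒ (c0=0, c1=-2)
macro 6: S0 reads c1=-2 → after 3×micro: 0; S1 reads c0=0 → after 2×micro: -2 ⇒ (c0=0, c1=-2)
macro 7: S0 reads c1=-2 → after 3×micro: 0; S1 reads c0=0 → after 2×micro: -2 ⇒ (c0=0, c1=-2)
macro 8: S0 reads c1=-2 → after 3×micro: 0; S1 reads c0=0 → after 2×micro: -2 ⇒ (c0=0, c1=-2)
macro 9: S0 reads c1=-2 → after 3×micro: 0; S1 reads c0=0 → after 2×micro: -2 ⇒ (c0=0, c1=-2)

S0 state at macro-step 4 = 0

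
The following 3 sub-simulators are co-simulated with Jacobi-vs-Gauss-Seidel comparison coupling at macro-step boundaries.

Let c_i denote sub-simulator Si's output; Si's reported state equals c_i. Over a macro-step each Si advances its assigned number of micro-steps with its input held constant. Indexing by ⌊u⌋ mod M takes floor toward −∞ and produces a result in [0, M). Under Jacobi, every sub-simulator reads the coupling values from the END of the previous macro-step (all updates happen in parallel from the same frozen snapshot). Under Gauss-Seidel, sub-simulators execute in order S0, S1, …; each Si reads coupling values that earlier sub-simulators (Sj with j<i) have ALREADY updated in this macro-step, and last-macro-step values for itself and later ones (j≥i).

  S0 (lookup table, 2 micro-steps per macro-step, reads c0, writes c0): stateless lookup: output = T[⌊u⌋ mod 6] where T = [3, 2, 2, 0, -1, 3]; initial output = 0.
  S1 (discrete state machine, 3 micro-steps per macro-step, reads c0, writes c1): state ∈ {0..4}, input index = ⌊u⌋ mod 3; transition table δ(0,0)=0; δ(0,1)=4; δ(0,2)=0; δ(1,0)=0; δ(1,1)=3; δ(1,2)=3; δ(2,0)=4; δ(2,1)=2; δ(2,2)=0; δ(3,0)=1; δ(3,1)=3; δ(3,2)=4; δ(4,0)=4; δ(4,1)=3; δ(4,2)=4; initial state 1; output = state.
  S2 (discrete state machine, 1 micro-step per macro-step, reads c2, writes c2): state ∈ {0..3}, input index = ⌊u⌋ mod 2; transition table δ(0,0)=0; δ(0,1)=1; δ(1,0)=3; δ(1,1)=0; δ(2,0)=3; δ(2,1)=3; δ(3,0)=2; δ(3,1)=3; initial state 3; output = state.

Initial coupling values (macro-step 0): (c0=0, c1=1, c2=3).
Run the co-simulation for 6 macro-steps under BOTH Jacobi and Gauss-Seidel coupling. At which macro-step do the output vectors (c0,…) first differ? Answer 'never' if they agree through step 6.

[Jacobi] macro 1: S0 reads c0=0 → after 2×micro: 3; S1 reads c0=0 → after 3×micro: 0; S2 reads c2=3 → after 1×micro: 3 ⇒ (c0=3, c1=0, c2=3)
[Jacobi] macro 2: S0 reads c0=3 → after 2×micro: 0; S1 reads c0=3 → after 3×micro: 0; S2 reads c2=3 → after 1×micro: 3 ⇒ (c0=0, c1=0, c2=3)
[Jacobi] macro 3: S0 reads c0=0 → after 2×micro: 3; S1 reads c0=0 → after 3×micro: 0; S2 reads c2=3 → after 1×micro: 3 ⇒ (c0=3, c1=0, c2=3)
[Jacobi] macro 4: S0 reads c0=3 → after 2×micro: 0; S1 reads c0=3 → after 3×micro: 0; S2 reads c2=3 → after 1×micro: 3 ⇒ (c0=0, c1=0, c2=3)
[Jacobi] macro 5: S0 reads c0=0 → after 2×micro: 3; S1 reads c0=0 → after 3×micro: 0; S2 reads c2=3 → after 1×micro: 3 ⇒ (c0=3, c1=0, c2=3)
[Jacobi] macro 6: S0 reads c0=3 → after 2×micro: 0; S1 reads c0=3 → after 3×micro: 0; S2 reads c2=3 → after 1×micro: 3 ⇒ (c0=0, c1=0, c2=3)
[Gauss-Seidel] macro 1: S0 reads c0=0 → after 2×micro: 3; S1 reads c0=3 → after 3×micro: 0; S2 reads c2=3 → after 1×micro: 3 ⇒ (c0=3, c1=0, c2=3)
[Gauss-Seidel] macro 2: S0 reads c0=3 → after 2×micro: 0; S1 reads c0=0 → after 3×micro: 0; S2 reads c2=3 → after 1×micro: 3 ⇒ (c0=0, c1=0, c2=3)
[Gauss-Seidel] macro 3: S0 reads c0=0 → after 2×micro: 3; S1 reads c0=3 → after 3×micro: 0; S2 reads c2=3 → after 1×micro: 3 ⇒ (c0=3, c1=0, c2=3)
[Gauss-Seidel] macro 4: S0 reads c0=3 → after 2×micro: 0; S1 reads c0=0 → after 3×micro: 0; S2 reads c2=3 → after 1×micro: 3 ⇒ (c0=0, c1=0, c2=3)
[Gauss-Seidel] macro 5: S0 reads c0=0 → after 2×micro: 3; S1 reads c0=3 → after 3×micro: 0; S2 reads c2=3 → after 1×micro: 3 ⇒ (c0=3, c1=0, c2=3)
[Gauss-Seidel] macro 6: S0 reads c0=3 → after 2×micro: 0; S1 reads c0=0 → after 3×micro: 0; S2 reads c2=3 → after 1×micro: 3 ⇒ (c0=0, c1=0, c2=3)

first divergence at macro-step: never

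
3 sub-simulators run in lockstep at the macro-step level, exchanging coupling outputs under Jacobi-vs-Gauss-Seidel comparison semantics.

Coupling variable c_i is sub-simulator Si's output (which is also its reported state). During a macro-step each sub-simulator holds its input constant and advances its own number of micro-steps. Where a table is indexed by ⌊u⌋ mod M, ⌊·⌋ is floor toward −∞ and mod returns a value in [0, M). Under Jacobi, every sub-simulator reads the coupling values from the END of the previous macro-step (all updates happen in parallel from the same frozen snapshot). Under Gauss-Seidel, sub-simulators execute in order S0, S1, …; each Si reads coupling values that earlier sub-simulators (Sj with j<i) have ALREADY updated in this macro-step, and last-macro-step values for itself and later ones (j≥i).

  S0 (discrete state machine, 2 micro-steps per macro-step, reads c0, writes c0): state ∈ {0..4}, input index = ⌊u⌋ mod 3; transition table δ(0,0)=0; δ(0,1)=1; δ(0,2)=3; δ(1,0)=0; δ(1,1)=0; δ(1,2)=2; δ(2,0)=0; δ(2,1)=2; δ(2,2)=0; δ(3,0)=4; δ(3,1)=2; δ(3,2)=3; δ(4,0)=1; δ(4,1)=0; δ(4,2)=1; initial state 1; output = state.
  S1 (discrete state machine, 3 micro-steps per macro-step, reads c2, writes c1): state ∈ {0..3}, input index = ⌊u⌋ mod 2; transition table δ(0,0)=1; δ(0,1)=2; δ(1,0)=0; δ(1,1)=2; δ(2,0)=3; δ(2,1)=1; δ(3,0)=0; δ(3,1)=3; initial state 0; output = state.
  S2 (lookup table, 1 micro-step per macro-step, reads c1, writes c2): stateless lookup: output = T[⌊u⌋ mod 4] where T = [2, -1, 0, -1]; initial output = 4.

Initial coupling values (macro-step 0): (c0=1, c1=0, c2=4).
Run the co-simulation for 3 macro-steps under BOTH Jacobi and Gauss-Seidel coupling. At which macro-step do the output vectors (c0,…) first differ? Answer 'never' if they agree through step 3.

first divergence at macro-step: 1

[Jacobi] macro 1: S0 reads c0=1 → after 2×micro: 1; S1 reads c2=4 → after 3×micro: 1; S2 reads c1=0 → after 1×micro: 2 ⇒ (c0=1, c1=1, c2=2)
[Jacobi] macro 2: S0 reads c0=1 → after 2×micro: 1; S1 reads c2=2 → after 3×micro: 0; S2 reads c1=1 → after 1×micro: -1 ⇒ (c0=1, c1=0, c2=-1)
[Jacobi] macro 3: S0 reads c0=1 → after 2×micro: 1; S1 reads c2=-1 → after 3×micro: 2; S2 reads c1=0 → after 1×micro: 2 ⇒ (c0=1, c1=2, c2=2)
[Gauss-Seidel] macro 1: S0 reads c0=1 → after 2×micro: 1; S1 reads c2=4 → after 3×micro: 1; S2 reads c1=1 → after 1×micro: -1 ⇒ (c0=1, c1=1, c2=-1)
[Gauss-Seidel] macro 2: S0 reads c0=1 → after 2×micro: 1; S1 reads c2=-1 → after 3×micro: 2; S2 reads c1=2 → after 1×micro: 0 ⇒ (c0=1, c1=2, c2=0)
[Gauss-Seidel] macro 3: S0 reads c0=1 → after 2×micro: 1; S1 reads c2=0 → after 3×micro: 1; S2 reads c1=1 → after 1×micro: -1 ⇒ (c0=1, c1=1, c2=-1)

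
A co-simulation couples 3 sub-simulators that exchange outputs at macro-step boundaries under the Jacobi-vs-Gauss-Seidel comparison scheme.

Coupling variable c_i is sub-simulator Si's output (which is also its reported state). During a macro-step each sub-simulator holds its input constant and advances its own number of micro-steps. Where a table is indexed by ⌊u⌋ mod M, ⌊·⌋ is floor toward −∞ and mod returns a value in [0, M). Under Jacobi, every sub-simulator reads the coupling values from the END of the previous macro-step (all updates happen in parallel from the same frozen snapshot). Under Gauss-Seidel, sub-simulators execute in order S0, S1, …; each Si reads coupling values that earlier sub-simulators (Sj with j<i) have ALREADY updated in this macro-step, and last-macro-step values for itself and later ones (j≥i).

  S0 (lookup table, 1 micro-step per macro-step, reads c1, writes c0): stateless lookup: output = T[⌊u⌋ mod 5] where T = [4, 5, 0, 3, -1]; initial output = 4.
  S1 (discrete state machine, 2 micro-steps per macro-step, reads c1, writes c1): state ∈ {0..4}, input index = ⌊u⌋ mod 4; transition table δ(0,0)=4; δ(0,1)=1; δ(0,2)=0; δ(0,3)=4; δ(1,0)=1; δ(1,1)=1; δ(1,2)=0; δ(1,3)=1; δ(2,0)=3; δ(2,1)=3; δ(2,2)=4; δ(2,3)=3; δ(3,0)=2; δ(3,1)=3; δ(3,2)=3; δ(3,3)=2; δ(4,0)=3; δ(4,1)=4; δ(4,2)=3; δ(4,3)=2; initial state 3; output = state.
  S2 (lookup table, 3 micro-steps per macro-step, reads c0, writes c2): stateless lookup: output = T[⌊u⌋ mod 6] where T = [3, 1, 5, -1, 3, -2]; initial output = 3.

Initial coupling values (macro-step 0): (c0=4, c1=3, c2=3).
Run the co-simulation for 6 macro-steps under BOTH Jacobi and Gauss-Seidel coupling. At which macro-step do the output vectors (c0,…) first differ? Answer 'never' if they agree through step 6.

first divergence at macro-step: 1

[Jacobi] macro 1: S0 reads c1=3 → after 1×micro: 3; S1 reads c1=3 → after 2×micro: 3; S2 reads c0=4 → after 3×micro: 3 ⇒ (c0=3, c1=3, c2=3)
[Jacobi] macro 2: S0 reads c1=3 → after 1×micro: 3; S1 reads c1=3 → after 2×micro: 3; S2 reads c0=3 → after 3×micro: -1 ⇒ (c0=3, c1=3, c2=-1)
[Jacobi] macro 3: S0 reads c1=3 → after 1×micro: 3; S1 reads c1=3 → after 2×micro: 3; S2 reads c0=3 → after 3×micro: -1 ⇒ (c0=3, c1=3, c2=-1)
[Jacobi] macro 4: S0 reads c1=3 → after 1×micro: 3; S1 reads c1=3 → after 2×micro: 3; S2 reads c0=3 → after 3×micro: -1 ⇒ (c0=3, c1=3, c2=-1)
[Jacobi] macro 5: S0 reads c1=3 → after 1×micro: 3; S1 reads c1=3 → after 2×micro: 3; S2 reads c0=3 → after 3×micro: -1 ⇒ (c0=3, c1=3, c2=-1)
[Jacobi] macro 6: S0 reads c1=3 → after 1×micro: 3; S1 reads c1=3 → after 2×micro: 3; S2 reads c0=3 → after 3×micro: -1 ⇒ (c0=3, c1=3, c2=-1)
[Gauss-Seidel] macro 1: S0 reads c1=3 → after 1×micro: 3; S1 reads c1=3 → after 2×micro: 3; S2 reads c0=3 → after 3×micro: -1 ⇒ (c0=3, c1=3, c2=-1)
[Gauss-Seidel] macro 2: S0 reads c1=3 → after 1×micro: 3; S1 reads c1=3 → after 2×micro: 3; S2 reads c0=3 → after 3×micro: -1 ⇒ (c0=3, c1=3, c2=-1)
[Gauss-Seidel] macro 3: S0 reads c1=3 → after 1×micro: 3; S1 reads c1=3 → after 2×micro: 3; S2 reads c0=3 → after 3×micro: -1 ⇒ (c0=3, c1=3, c2=-1)
[Gauss-Seidel] macro 4: S0 reads c1=3 → after 1×micro: 3; S1 reads c1=3 → after 2×micro: 3; S2 reads c0=3 → after 3×micro: -1 ⇒ (c0=3, c1=3, c2=-1)
[Gauss-Seidel] macro 5: S0 reads c1=3 → after 1×micro: 3; S1 reads c1=3 → after 2×micro: 3; S2 reads c0=3 → after 3×micro: -1 ⇒ (c0=3, c1=3, c2=-1)
[Gauss-Seidel] macro 6: S0 reads c1=3 → after 1×micro: 3; S1 reads c1=3 → after 2×micro: 3; S2 reads c0=3 → after 3×micro: -1 ⇒ (c0=3, c1=3, c2=-1)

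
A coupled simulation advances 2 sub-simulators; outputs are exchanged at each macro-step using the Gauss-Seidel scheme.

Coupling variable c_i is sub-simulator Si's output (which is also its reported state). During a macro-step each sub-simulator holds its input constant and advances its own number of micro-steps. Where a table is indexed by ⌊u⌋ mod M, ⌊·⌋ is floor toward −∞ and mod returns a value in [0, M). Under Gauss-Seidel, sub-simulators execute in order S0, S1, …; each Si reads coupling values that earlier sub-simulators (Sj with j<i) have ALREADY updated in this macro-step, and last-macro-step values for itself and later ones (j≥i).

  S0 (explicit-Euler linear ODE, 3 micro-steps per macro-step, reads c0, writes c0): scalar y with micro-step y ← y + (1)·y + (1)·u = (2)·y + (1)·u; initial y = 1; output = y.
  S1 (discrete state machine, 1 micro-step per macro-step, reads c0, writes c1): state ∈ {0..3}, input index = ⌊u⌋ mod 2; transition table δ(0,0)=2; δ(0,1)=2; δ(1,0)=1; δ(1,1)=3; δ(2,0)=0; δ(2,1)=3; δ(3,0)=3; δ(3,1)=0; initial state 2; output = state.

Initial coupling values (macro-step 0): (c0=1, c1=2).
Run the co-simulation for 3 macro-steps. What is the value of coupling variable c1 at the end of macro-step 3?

macro 1: S0 reads c0=1 → after 3×micro: 15; S1 reads c0=15 → after 1×micro: 3 ⇒ (c0=15, c1=3)
macro 2: S0 reads c0=15 → after 3×micro: 225; S1 reads c0=225 → after 1×micro: 0 ⇒ (c0=225, c1=0)
macro 3: S0 reads c0=225 → after 3×micro: 3375; S1 reads c0=3375 → after 1×micro: 2 ⇒ (c0=3375, c1=2)

c1 at macro-step 3 = 2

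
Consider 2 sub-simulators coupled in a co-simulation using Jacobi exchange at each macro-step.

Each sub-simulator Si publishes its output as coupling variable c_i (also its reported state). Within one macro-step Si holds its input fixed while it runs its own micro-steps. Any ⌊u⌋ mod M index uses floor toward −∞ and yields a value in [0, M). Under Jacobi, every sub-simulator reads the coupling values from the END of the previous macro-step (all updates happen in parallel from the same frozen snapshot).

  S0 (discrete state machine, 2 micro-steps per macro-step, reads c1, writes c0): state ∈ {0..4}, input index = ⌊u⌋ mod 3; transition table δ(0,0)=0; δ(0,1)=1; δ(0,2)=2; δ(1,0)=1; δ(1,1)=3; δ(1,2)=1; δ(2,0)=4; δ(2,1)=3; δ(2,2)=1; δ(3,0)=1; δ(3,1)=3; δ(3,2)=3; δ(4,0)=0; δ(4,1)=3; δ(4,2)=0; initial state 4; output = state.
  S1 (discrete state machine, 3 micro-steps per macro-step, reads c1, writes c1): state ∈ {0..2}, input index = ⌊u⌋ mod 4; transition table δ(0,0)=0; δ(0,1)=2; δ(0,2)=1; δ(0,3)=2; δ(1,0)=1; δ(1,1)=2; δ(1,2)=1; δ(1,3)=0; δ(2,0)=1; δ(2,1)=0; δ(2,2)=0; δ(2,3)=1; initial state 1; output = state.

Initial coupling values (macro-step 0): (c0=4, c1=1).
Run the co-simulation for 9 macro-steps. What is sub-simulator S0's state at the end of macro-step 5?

macro 1: S0 reads c1=1 → after 2×micro: 3; S1 reads c1=1 → after 3×micro: 2 ⇒ (c0=3, c1=2)
macro 2: S0 reads c1=2 → after 2×micro: 3; S1 reads c1=2 → after 3×micro: 1 ⇒ (c0=3, c1=1)
macro 3: S0 reads c1=1 → after 2×micro: 3; S1 reads c1=1 → after 3×micro: 2 ⇒ (c0=3, c1=2)
macro 4: S0 reads c1=2 → after 2×micro: 3; S1 reads c1=2 → after 3×micro: 1 ⇒ (c0=3, c1=1)
macro 5: S0 reads c1=1 → after 2×micro: 3; S1 reads c1=1 → after 3×micro: 2 ⇒ (c0=3, c1=2)
macro 6: S0 reads c1=2 → after 2×micro: 3; S1 reads c1=2 → after 3×micro: 1 ⇒ (c0=3, c1=1)
macro 7: S0 reads c1=1 → after 2×micro: 3; S1 reads c1=1 → after 3×micro: 2 ⇒ (c0=3, c1=2)
macro 8: S0 reads c1=2 → after 2×micro: 3; S1 reads c1=2 → after 3×micro: 1 ⇒ (c0=3, c1=1)
macro 9: S0 reads c1=1 → after 2×micro: 3; S1 reads c1=1 → after 3×micro: 2 ⇒ (c0=3, c1=2)

S0 state at macro-step 5 = 3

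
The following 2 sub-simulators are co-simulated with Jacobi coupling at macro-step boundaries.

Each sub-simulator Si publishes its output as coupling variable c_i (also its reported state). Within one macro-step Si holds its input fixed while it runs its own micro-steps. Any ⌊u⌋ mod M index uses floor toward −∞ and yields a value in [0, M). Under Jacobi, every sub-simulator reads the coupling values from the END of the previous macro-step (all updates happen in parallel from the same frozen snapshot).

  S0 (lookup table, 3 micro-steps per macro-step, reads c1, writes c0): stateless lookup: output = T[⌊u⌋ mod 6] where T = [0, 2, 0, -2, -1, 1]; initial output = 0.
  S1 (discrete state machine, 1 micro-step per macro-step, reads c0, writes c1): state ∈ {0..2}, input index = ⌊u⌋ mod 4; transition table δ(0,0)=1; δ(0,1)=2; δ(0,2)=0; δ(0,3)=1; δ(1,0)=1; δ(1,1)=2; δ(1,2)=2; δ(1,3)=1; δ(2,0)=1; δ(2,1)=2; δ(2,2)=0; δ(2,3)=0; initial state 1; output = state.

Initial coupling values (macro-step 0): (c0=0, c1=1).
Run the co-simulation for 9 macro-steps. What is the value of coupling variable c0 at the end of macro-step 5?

macro 1: S0 reads c1=1 → after 3×micro: 2; S1 reads c0=0 → after 1×micro: 1 ⇒ (c0=2, c1=1)
macro 2: S0 reads c1=1 → after 3×micro: 2; S1 reads c0=2 → after 1×micro: 2 ⇒ (c0=2, c1=2)
macro 3: S0 reads c1=2 → after 3×micro: 0; S1 reads c0=2 → after 1×micro: 0 ⇒ (c0=0, c1=0)
macro 4: S0 reads c1=0 → after 3×micro: 0; S1 reads c0=0 → after 1×micro: 1 ⇒ (c0=0, c1=1)
macro 5: S0 reads c1=1 → after 3×micro: 2; S1 reads c0=0 → after 1×micro: 1 ⇒ (c0=2, c1=1)
macro 6: S0 reads c1=1 → after 3×micro: 2; S1 reads c0=2 → after 1×micro: 2 ⇒ (c0=2, c1=2)
macro 7: S0 reads c1=2 → after 3×micro: 0; S1 reads c0=2 → after 1×micro: 0 ⇒ (c0=0, c1=0)
macro 8: S0 reads c1=0 → after 3×micro: 0; S1 reads c0=0 → after 1×micro: 1 ⇒ (c0=0, c1=1)
macro 9: S0 reads c1=1 → after 3×micro: 2; S1 reads c0=0 → after 1×micro: 1 ⇒ (c0=2, c1=1)

c0 at macro-step 5 = 2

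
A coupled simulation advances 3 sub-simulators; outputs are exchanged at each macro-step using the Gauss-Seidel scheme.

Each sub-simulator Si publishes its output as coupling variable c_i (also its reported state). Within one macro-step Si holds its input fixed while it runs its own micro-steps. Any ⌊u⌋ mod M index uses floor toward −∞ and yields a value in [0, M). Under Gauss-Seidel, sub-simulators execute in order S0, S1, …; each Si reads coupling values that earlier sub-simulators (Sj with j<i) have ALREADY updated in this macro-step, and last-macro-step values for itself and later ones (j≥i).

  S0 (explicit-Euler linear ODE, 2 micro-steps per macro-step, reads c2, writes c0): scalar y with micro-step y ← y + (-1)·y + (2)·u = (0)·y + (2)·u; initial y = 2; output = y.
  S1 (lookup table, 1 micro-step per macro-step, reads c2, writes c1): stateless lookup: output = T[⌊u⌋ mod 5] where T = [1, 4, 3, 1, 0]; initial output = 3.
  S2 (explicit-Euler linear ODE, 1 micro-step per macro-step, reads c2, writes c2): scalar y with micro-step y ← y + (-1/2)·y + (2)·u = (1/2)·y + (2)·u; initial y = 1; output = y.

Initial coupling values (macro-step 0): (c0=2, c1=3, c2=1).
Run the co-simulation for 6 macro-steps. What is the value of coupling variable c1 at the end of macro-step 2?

c1 at macro-step 2 = 3

macro 1: S0 reads c2=1 → after 2×micro: 2; S1 reads c2=1 → after 1×micro: 4; S2 reads c2=1 → after 1×micro: 5/2 ⇒ (c0=2, c1=4, c2=5/2)
macro 2: S0 reads c2=5/2 → after 2×micro: 5; S1 reads c2=5/2 → after 1×micro: 3; S2 reads c2=5/2 → after 1×micro: 25/4 ⇒ (c0=5, c1=3, c2=25/4)
macro 3: S0 reads c2=25/4 → after 2×micro: 25/2; S1 reads c2=25/4 → after 1×micro: 4; S2 reads c2=25/4 → after 1×micro: 125/8 ⇒ (c0=25/2, c1=4, c2=125/8)
macro 4: S0 reads c2=125/8 → after 2×micro: 125/4; S1 reads c2=125/8 → after 1×micro: 1; S2 reads c2=125/8 → after 1×micro: 625/16 ⇒ (c0=125/4, c1=1, c2=625/16)
macro 5: S0 reads c2=625/16 → after 2×micro: 625/8; S1 reads c2=625/16 → after 1×micro: 0; S2 reads c2=625/16 → after 1×micro: 3125/32 ⇒ (c0=625/8, c1=0, c2=3125/32)
macro 6: S0 reads c2=3125/32 → after 2×micro: 3125/16; S1 reads c2=3125/32 → after 1×micro: 3; S2 reads c2=3125/32 → after 1×micro: 15625/64 ⇒ (c0=3125/16, c1=3, c2=15625/64)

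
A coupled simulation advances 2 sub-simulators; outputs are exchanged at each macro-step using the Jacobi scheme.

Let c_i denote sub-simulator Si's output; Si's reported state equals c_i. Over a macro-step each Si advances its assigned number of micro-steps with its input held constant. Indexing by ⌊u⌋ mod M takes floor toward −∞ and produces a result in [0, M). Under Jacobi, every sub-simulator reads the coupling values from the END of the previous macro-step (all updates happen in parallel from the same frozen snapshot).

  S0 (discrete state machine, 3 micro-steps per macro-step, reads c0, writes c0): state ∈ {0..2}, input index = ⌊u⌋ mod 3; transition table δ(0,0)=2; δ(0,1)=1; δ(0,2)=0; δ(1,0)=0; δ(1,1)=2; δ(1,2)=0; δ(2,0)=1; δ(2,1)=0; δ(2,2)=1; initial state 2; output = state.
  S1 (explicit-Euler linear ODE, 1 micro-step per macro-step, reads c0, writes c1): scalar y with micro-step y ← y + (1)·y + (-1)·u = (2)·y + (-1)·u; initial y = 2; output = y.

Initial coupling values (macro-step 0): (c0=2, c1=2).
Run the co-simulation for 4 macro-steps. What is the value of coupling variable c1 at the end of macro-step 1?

macro 1: S0 reads c0=2 → after 3×micro: 0; S1 reads c0=2 → after 1×micro: 2 ⇒ (c0=0, c1=2)
macro 2: S0 reads c0=0 → after 3×micro: 0; S1 reads c0=0 → after 1×micro: 4 ⇒ (c0=0, c1=4)
macro 3: S0 reads c0=0 → after 3×micro: 0; S1 reads c0=0 → after 1×micro: 8 ⇒ (c0=0, c1=8)
macro 4: S0 reads c0=0 → after 3×micro: 0; S1 reads c0=0 → after 1×micro: 16 ⇒ (c0=0, c1=16)

c1 at macro-step 1 = 2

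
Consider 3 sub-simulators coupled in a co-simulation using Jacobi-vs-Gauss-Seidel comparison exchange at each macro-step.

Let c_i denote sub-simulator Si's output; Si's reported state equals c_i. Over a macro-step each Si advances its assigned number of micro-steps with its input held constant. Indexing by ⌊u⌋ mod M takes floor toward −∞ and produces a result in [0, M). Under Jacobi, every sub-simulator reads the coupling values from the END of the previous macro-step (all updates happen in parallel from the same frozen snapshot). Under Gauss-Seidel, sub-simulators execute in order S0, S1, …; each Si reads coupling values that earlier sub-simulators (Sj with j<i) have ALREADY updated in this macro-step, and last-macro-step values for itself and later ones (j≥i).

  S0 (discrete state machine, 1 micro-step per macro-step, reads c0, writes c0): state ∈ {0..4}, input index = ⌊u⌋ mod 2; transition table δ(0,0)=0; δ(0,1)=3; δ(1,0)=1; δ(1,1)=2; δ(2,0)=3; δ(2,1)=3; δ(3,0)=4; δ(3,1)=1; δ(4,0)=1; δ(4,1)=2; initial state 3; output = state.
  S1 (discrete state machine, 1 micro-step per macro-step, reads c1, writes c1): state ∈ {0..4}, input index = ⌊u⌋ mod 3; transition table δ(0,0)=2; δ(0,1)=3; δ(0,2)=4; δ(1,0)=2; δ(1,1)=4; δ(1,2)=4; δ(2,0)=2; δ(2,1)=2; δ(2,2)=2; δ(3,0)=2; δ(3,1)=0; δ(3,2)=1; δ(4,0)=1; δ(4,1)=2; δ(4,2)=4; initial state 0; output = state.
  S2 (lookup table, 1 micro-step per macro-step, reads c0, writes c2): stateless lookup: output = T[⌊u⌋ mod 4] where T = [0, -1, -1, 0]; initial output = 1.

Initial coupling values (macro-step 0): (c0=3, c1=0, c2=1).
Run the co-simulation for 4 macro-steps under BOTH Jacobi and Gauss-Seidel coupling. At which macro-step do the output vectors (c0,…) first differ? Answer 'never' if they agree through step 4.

[Jacobi] macro 1: S0 reads c0=3 → after 1×micro: 1; S1 reads c1=0 → after 1×micro: 2; S2 reads c0=3 → after 1×micro: 0 ⇒ (c0=1, c1=2, c2=0)
[Jacobi] macro 2: S0 reads c0=1 → after 1×micro: 2; S1 reads c1=2 → after 1×micro: 2; S2 reads c0=1 → after 1×micro: -1 ⇒ (c0=2, c1=2, c2=-1)
[Jacobi] macro 3: S0 reads c0=2 → after 1×micro: 3; S1 reads c1=2 → after 1×micro: 2; S2 reads c0=2 → after 1×micro: -1 ⇒ (c0=3, c1=2, c2=-1)
[Jacobi] macro 4: S0 reads c0=3 → after 1×micro: 1; S1 reads c1=2 → after 1×micro: 2; S2 reads c0=3 → after 1×micro: 0 ⇒ (c0=1, c1=2, c2=0)
[Gauss-Seidel] macro 1: S0 reads c0=3 → after 1×micro: 1; S1 reads c1=0 → after 1×micro: 2; S2 reads c0=1 → after 1×micro: -1 ⇒ (c0=1, c1=2, c2=-1)
[Gauss-Seidel] macro 2: S0 reads c0=1 → after 1×micro: 2; S1 reads c1=2 → after 1×micro: 2; S2 reads c0=2 → after 1×micro: -1 ⇒ (c0=2, c1=2, c2=-1)
[Gauss-Seidel] macro 3: S0 reads c0=2 → after 1×micro: 3; S1 reads c1=2 → after 1×micro: 2; S2 reads c0=3 → after 1×micro: 0 ⇒ (c0=3, c1=2, c2=0)
[Gauss-Seidel] macro 4: S0 reads c0=3 → after 1×micro: 1; S1 reads c1=2 → after 1×micro: 2; S2 reads c0=1 → after 1×micro: -1 ⇒ (c0=1, c1=2, c2=-1)

first divergence at macro-step: 1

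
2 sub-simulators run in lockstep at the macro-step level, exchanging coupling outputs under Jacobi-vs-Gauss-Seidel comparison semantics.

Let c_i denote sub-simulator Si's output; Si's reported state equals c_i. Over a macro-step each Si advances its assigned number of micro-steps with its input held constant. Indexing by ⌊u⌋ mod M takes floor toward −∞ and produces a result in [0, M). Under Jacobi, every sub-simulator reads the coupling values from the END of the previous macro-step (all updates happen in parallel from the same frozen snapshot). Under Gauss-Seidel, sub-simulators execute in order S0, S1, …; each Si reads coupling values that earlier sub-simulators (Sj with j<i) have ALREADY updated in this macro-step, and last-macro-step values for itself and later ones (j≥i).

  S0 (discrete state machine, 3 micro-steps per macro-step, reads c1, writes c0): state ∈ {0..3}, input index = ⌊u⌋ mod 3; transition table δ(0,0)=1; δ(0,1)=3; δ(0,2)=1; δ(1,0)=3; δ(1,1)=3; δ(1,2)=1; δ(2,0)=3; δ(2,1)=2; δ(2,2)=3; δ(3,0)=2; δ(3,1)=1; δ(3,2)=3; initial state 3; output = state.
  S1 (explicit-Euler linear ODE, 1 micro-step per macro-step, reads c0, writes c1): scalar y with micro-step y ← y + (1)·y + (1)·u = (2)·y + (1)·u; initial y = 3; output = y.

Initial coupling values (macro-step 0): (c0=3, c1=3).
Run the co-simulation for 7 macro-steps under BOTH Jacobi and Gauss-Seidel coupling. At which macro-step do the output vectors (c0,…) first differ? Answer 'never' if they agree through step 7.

first divergence at macro-step: 1

[Jacobi] macro 1: S0 reads c1=3 → after 3×micro: 2; S1 reads c0=3 → after 1×micro: 9 ⇒ (c0=2, c1=9)
[Jacobi] macro 2: S0 reads c1=9 → after 3×micro: 3; S1 reads c0=2 → after 1×micro: 20 ⇒ (c0=3, c1=20)
[Jacobi] macro 3: S0 reads c1=20 → after 3×micro: 3; S1 reads c0=3 → after 1×micro: 43 ⇒ (c0=3, c1=43)
[Jacobi] macro 4: S0 reads c1=43 → after 3×micro: 1; S1 reads c0=3 → after 1×micro: 89 ⇒ (c0=1, c1=89)
[Jacobi] macro 5: S0 reads c1=89 → after 3×micro: 1; S1 reads c0=1 → after 1×micro: 179 ⇒ (c0=1, c1=179)
[Jacobi] macro 6: S0 reads c1=179 → after 3×micro: 1; S1 reads c0=1 → after 1×micro: 359 ⇒ (c0=1, c1=359)
[Jacobi] macro 7: S0 reads c1=359 → after 3×micro: 1; S1 reads c0=1 → after 1×micro: 719 ⇒ (c0=1, c1=719)
[Gauss-Seidel] macro 1: S0 reads c1=3 → after 3×micro: 2; S1 reads c0=2 → after 1×micro: 8 ⇒ (c0=2, c1=8)
[Gauss-Seidel] macro 2: S0 reads c1=8 → after 3×micro: 3; S1 reads c0=3 → after 1×micro: 19 ⇒ (c0=3, c1=19)
[Gauss-Seidel] macro 3: S0 reads c1=19 → after 3×micro: 1; S1 reads c0=1 → after 1×micro: 39 ⇒ (c0=1, c1=39)
[Gauss-Seidel] macro 4: S0 reads c1=39 → after 3×micro: 3; S1 reads c0=3 → after 1×micro: 81 ⇒ (c0=3, c1=81)
[Gauss-Seidel] macro 5: S0 reads c1=81 → after 3×micro: 2; S1 reads c0=2 → after 1×micro: 164 ⇒ (c0=2, c1=164)
[Gauss-Seidel] macro 6: S0 reads c1=164 → after 3×micro: 3; S1 reads c0=3 → after 1×micro: 331 ⇒ (c0=3, c1=331)
[Gauss-Seidel] macro 7: S0 reads c1=331 → after 3×micro: 1; S1 reads c0=1 → after 1×micro: 663 ⇒ (c0=1, c1=663)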